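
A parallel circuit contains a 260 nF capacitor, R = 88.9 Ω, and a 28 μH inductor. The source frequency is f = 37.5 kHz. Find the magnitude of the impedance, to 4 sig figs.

ω = 2πf = 235600 rad/s
X_L = ωL = 6.597 Ω
X_C = 1/(ωC) = 16.32 Ω
Parallel: admittances add. Y = 1/R + 1/(jωL) + jωC
Y = (0.01125 − j0.09032) S
|Y| = 0.09101 S → |Z| = 1/|Y| = 10.99 Ω, ∠Z = −∠Y = 82.90°

10.99 Ω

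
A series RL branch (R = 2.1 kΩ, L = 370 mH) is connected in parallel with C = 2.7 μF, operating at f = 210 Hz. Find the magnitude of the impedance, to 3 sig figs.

287 Ω

ω = 2πf = 1319 rad/s
X_L = ωL = 488 Ω
X_C = 1/(ωC) = 281 Ω
Branch 1 (R+jX_L): Z₁ = 2100 + j488 Ω, |Z₁| = 2160 Ω
Branch 2 (−jX_C): Z₂ = −j281 Ω
Parallel: Z = Z₁Z₂/(Z₁+Z₂), |Z| = 287 Ω, ∠Z = -82.6°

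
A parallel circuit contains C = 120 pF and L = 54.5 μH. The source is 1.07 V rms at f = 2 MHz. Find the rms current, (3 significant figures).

ω = 2πf = 1.257e+07 rad/s
X_L = ωL = 685 Ω
X_C = 1/(ωC) = 663 Ω
Parallel: admittances add. Y = 1/(jωL) + jωC
Y = (0 + j4.78e-05) S
|Y| = 4.78e-05 S → |Z| = 1/|Y| = 20900 Ω, ∠Z = −∠Y = -90.0°
I = V/|Z| = 1.07/20900 = 51.2 μA

51.2 μA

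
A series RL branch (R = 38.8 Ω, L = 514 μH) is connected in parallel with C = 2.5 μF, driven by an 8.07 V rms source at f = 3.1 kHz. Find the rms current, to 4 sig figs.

394.3 mA

ω = 2πf = 19480 rad/s
X_L = ωL = 10.01 Ω
X_C = 1/(ωC) = 20.54 Ω
Branch 1 (R+jX_L): Z₁ = 38.80 + j10.01 Ω, |Z₁| = 40.07 Ω
Branch 2 (−jX_C): Z₂ = −j20.54 Ω
Parallel: Z = Z₁Z₂/(Z₁+Z₂), |Z| = 20.47 Ω, ∠Z = -60.36°
I = V/|Z| = 8.07/20.47 = 394.3 mA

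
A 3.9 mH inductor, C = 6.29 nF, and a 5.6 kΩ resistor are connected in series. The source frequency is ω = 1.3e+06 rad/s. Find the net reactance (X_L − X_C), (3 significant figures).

X_L = ωL = 5070 Ω
X_C = 1/(ωC) = 122 Ω
X = 5070 − 122 = 4950 Ω

4950 Ω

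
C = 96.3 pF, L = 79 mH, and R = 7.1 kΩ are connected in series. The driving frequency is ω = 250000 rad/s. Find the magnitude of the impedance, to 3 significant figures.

22900 Ω

X_L = ωL = 19800 Ω
X_C = 1/(ωC) = 41500 Ω
Net reactance X = X_L − X_C = -21800 Ω
Z = 7100 − j21800 Ω
|Z| = √(7100² + 21800²) = 22900 Ω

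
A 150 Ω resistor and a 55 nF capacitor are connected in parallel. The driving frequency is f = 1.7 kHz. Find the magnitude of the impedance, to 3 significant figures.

ω = 2πf = 10680 rad/s
X_C = 1/(ωC) = 1700 Ω
Parallel: admittances add. Y = 1/R + jωC
Y = (0.00667 + j0.000587) S
|Y| = 0.00669 S → |Z| = 1/|Y| = 149 Ω, ∠Z = −∠Y = -5.04°

149 Ω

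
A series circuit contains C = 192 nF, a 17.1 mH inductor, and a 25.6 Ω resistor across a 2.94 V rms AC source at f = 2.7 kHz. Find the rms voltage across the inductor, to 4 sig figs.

ω = 2πf = 16960 rad/s
X_L = ωL = 290.1 Ω
X_C = 1/(ωC) = 307.0 Ω
Net reactance X = X_L − X_C = -16.92 Ω
Z = 25.60 − j16.92 Ω
|Z| = √(25.60² + 16.92²) = 30.68 Ω
I = V/|Z| = 95.81 mA
V_L = I·|Z_L| = 0.09581 × 290.1 = 27.79 V

27.79 V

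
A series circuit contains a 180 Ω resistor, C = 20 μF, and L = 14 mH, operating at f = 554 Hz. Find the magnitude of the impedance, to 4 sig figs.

ω = 2πf = 3481 rad/s
X_L = ωL = 48.73 Ω
X_C = 1/(ωC) = 14.36 Ω
Net reactance X = X_L − X_C = 34.37 Ω
Z = 180.0 + j34.37 Ω
|Z| = √(180.0² + 34.37²) = 183.3 Ω

183.3 Ω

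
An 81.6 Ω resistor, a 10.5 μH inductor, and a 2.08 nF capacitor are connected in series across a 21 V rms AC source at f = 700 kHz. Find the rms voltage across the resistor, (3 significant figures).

16.6 V

ω = 2πf = 4.398e+06 rad/s
X_L = ωL = 46.2 Ω
X_C = 1/(ωC) = 109 Ω
Net reactance X = X_L − X_C = -63.1 Ω
Z = 81.6 − j63.1 Ω
|Z| = √(81.6² + 63.1²) = 103 Ω
I = V/|Z| = 204 mA
V_R = I·|Z_R| = 0.204 × 81.6 = 16.6 V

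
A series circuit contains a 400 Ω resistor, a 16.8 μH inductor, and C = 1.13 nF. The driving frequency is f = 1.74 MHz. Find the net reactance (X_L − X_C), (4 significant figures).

102.7 Ω

ω = 2πf = 1.093e+07 rad/s
X_L = ωL = 183.7 Ω
X_C = 1/(ωC) = 80.95 Ω
X = 183.7 − 80.95 = 102.7 Ω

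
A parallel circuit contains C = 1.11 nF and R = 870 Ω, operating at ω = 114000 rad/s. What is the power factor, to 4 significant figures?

0.9940

X_C = 1/(ωC) = 7903 Ω
Parallel: admittances add. Y = 1/R + jωC
Y = (0.001149 + j0.0001265) S
|Y| = 0.001156 S → |Z| = 1/|Y| = 864.8 Ω, ∠Z = −∠Y = -6.282°
cos φ = cos(-6.282°) = 0.9940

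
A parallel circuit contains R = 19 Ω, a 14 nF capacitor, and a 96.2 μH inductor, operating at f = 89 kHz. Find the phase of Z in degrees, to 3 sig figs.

11.6°

ω = 2πf = 559200 rad/s
X_L = ωL = 53.8 Ω
X_C = 1/(ωC) = 128 Ω
Parallel: admittances add. Y = 1/R + 1/(jωL) + jωC
Y = (0.0526 − j0.0108) S
|Y| = 0.0537 S → |Z| = 1/|Y| = 18.6 Ω, ∠Z = −∠Y = 11.6°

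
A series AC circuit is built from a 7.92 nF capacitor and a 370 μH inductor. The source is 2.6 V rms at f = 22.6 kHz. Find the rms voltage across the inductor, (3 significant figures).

0.163 V

ω = 2πf = 142000 rad/s
X_L = ωL = 52.5 Ω
X_C = 1/(ωC) = 889 Ω
Net reactance X = X_L − X_C = -837 Ω
Z = − j837 Ω
|Z| = √(0² + 837²) = 837 Ω
I = V/|Z| = 3.11 mA
V_L = I·|Z_L| = 0.00311 × 52.5 = 0.163 V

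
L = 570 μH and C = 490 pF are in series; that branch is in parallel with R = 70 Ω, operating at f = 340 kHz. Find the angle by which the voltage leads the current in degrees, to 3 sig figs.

14.9°

ω = 2πf = 2.136e+06 rad/s
X_L = ωL = 1220 Ω
X_C = 1/(ωC) = 955 Ω
Branch 1: Z₁ = R = 70.0 Ω
Branch 2 (series LC): Z₂ = j(X_L − X_C) = j262 Ω
Parallel: Z = Z₁Z₂/(Z₁+Z₂), |Z| = 67.6 Ω, ∠Z = 14.9°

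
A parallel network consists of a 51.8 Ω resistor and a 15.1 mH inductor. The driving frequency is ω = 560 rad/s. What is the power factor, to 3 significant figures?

X_L = ωL = 8.46 Ω
Parallel: admittances add. Y = 1/R + 1/(jωL)
Y = (0.0193 − j0.118) S
|Y| = 0.120 S → |Z| = 1/|Y| = 8.35 Ω, ∠Z = −∠Y = 80.7°
cos φ = cos(80.7°) = 0.161

0.161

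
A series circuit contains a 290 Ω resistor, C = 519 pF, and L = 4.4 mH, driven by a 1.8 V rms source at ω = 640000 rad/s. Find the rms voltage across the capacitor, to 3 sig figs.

X_L = ωL = 2820 Ω
X_C = 1/(ωC) = 3010 Ω
Net reactance X = X_L − X_C = -195 Ω
Z = 290 − j195 Ω
|Z| = √(290² + 195²) = 349 Ω
I = V/|Z| = 5.15 mA
V_C = I·|Z_C| = 0.00515 × 3010 = 15.5 V

15.5 V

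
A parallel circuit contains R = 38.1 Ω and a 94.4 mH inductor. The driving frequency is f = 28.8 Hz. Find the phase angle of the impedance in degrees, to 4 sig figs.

65.85°

ω = 2πf = 181.0 rad/s
X_L = ωL = 17.08 Ω
Parallel: admittances add. Y = 1/R + 1/(jωL)
Y = (0.02625 − j0.05854) S
|Y| = 0.06416 S → |Z| = 1/|Y| = 15.59 Ω, ∠Z = −∠Y = 65.85°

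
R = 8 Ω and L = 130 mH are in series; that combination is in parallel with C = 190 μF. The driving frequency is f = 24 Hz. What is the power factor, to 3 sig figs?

0.764

ω = 2πf = 150.8 rad/s
X_L = ωL = 19.6 Ω
X_C = 1/(ωC) = 34.9 Ω
Branch 1 (R+jX_L): Z₁ = 8.00 + j19.6 Ω, |Z₁| = 21.2 Ω
Branch 2 (−jX_C): Z₂ = −j34.9 Ω
Parallel: Z = Z₁Z₂/(Z₁+Z₂), |Z| = 42.8 Ω, ∠Z = 40.2°
cos φ = cos(40.2°) = 0.764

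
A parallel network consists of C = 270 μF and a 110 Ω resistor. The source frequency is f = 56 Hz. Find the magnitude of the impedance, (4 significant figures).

ω = 2πf = 351.9 rad/s
X_C = 1/(ωC) = 10.53 Ω
Parallel: admittances add. Y = 1/R + jωC
Y = (0.009091 + j0.09500) S
|Y| = 0.09544 S → |Z| = 1/|Y| = 10.48 Ω, ∠Z = −∠Y = -84.53°

10.48 Ω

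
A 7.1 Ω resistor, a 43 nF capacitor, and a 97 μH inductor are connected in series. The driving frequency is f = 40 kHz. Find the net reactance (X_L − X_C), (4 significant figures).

ω = 2πf = 251300 rad/s
X_L = ωL = 24.38 Ω
X_C = 1/(ωC) = 92.53 Ω
X = 24.38 − 92.53 = -68.15 Ω

-68.15 Ω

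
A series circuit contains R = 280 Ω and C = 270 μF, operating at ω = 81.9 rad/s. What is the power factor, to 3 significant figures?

X_C = 1/(ωC) = 45.2 Ω
Z = 280 − j45.2 Ω
|Z| = √(280² + 45.2²) = 284 Ω
∠Z = arctan(-45.2/280) = -9.17°
cos φ = cos(-9.17°) = 0.987

0.987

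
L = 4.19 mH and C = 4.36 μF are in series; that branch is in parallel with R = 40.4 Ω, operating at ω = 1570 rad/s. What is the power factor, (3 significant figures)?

X_L = ωL = 6.58 Ω
X_C = 1/(ωC) = 146 Ω
Branch 1: Z₁ = R = 40.4 Ω
Branch 2 (series LC): Z₂ = j(X_L − X_C) = −j140 Ω
Parallel: Z = Z₁Z₂/(Z₁+Z₂), |Z| = 38.8 Ω, ∠Z = -16.2°
cos φ = cos(-16.2°) = 0.961

0.961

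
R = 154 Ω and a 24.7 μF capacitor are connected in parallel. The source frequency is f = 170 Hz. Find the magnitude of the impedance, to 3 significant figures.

ω = 2πf = 1068 rad/s
X_C = 1/(ωC) = 37.9 Ω
Parallel: admittances add. Y = 1/R + jωC
Y = (0.00649 + j0.0264) S
|Y| = 0.0272 S → |Z| = 1/|Y| = 36.8 Ω, ∠Z = −∠Y = -76.2°

36.8 Ω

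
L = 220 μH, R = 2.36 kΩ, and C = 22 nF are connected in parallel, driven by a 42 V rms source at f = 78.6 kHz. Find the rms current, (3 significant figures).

ω = 2πf = 493900 rad/s
X_L = ωL = 109 Ω
X_C = 1/(ωC) = 92.0 Ω
Parallel: admittances add. Y = 1/R + 1/(jωL) + jωC
Y = (0.000424 + j0.00166) S
|Y| = 0.00171 S → |Z| = 1/|Y| = 583 Ω, ∠Z = −∠Y = -75.7°
I = V/|Z| = 42/583 = 72.0 mA

72.0 mA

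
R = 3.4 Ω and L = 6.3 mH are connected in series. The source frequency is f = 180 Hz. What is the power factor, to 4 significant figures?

ω = 2πf = 1131 rad/s
X_L = ωL = 7.125 Ω
Z = 3.400 + j7.125 Ω
|Z| = √(3.400² + 7.125²) = 7.895 Ω
∠Z = arctan(7.125/3.400) = 64.49°
cos φ = cos(64.49°) = 0.4307

0.4307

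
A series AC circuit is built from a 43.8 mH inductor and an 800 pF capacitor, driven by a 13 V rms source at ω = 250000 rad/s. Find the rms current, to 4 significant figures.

X_L = ωL = 10950 Ω
X_C = 1/(ωC) = 5000 Ω
Net reactance X = X_L − X_C = 5950 Ω
Z = j5950 Ω
|Z| = √(0² + 5950²) = 5950 Ω
I = V/|Z| = 13/5950 = 2.185 mA

2.185 mA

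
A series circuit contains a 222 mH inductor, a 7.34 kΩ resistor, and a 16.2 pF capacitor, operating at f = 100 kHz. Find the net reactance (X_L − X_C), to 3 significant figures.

41200 Ω

ω = 2πf = 628300 rad/s
X_L = ωL = 139000 Ω
X_C = 1/(ωC) = 98200 Ω
X = 139000 − 98200 = 41200 Ω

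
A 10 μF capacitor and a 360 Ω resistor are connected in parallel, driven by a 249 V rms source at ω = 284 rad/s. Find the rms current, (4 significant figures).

X_C = 1/(ωC) = 352.1 Ω
Parallel: admittances add. Y = 1/R + jωC
Y = (0.002778 + j0.002840) S
|Y| = 0.003973 S → |Z| = 1/|Y| = 251.7 Ω, ∠Z = −∠Y = -45.63°
I = V/|Z| = 249/251.7 = 989.2 mA

989.2 mA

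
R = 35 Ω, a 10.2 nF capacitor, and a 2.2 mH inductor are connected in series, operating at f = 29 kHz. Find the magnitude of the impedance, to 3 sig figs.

142 Ω

ω = 2πf = 182200 rad/s
X_L = ωL = 401 Ω
X_C = 1/(ωC) = 538 Ω
Net reactance X = X_L − X_C = -137 Ω
Z = 35.0 − j137 Ω
|Z| = √(35.0² + 137²) = 142 Ω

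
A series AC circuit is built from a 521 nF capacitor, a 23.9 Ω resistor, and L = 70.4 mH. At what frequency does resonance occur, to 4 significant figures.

831.0 Hz

ω₀ = 1/√(LC) = 1/√(0.0704 × 5.21e-07) = 5221 rad/s
f₀ = ω₀/(2π) = 831.0 Hz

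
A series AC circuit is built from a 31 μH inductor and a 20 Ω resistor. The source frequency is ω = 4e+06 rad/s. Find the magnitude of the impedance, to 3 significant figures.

X_L = ωL = 124 Ω
Z = 20.0 + j124 Ω
|Z| = √(20.0² + 124²) = 126 Ω

126 Ω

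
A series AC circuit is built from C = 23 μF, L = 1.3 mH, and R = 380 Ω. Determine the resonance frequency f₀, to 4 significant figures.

ω₀ = 1/√(LC) = 1/√(0.0013 × 2.3e-05) = 5783 rad/s
f₀ = ω₀/(2π) = 920.4 Hz

920.4 Hz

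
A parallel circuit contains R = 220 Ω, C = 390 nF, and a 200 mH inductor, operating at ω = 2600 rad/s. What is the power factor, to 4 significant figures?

0.9806

X_L = ωL = 520.0 Ω
X_C = 1/(ωC) = 986.2 Ω
Parallel: admittances add. Y = 1/R + 1/(jωL) + jωC
Y = (0.004545 − j0.0009091) S
|Y| = 0.004635 S → |Z| = 1/|Y| = 215.7 Ω, ∠Z = −∠Y = 11.31°
cos φ = cos(11.31°) = 0.9806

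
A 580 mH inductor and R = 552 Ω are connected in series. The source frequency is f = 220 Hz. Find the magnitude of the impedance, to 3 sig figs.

973 Ω

ω = 2πf = 1382 rad/s
X_L = ωL = 802 Ω
Z = 552 + j802 Ω
|Z| = √(552² + 802²) = 973 Ω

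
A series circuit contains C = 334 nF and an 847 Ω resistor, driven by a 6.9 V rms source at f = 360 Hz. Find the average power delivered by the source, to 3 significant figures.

16.3 mW

ω = 2πf = 2262 rad/s
X_C = 1/(ωC) = 1320 Ω
Z = 847 − j1320 Ω
|Z| = √(847² + 1320²) = 1570 Ω
∠Z = arctan(-1320/847) = -57.4°
I = V/|Z| = 4.39 mA
P = VI cos φ = 6.9 × 0.00439 × cos(-57.4°) = 16.3 mW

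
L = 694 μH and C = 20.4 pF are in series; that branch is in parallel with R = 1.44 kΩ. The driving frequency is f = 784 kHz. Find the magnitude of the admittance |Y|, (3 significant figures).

ω = 2πf = 4.926e+06 rad/s
X_L = ωL = 3420 Ω
X_C = 1/(ωC) = 9950 Ω
Branch 1: Z₁ = R = 1440 Ω
Branch 2 (series LC): Z₂ = j(X_L − X_C) = −j6530 Ω
Parallel: Z = Z₁Z₂/(Z₁+Z₂), |Z| = 1410 Ω, ∠Z = -12.4°
|Y| = 1/|Z| = 711 μS

711 μS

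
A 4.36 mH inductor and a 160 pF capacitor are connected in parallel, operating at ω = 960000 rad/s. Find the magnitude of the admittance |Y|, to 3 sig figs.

X_L = ωL = 4190 Ω
X_C = 1/(ωC) = 6510 Ω
Parallel: admittances add. Y = 1/(jωL) + jωC
Y = (0 − j8.53e-05) S
|Y| = 8.53e-05 S → |Z| = 1/|Y| = 11700 Ω, ∠Z = −∠Y = 90.0°

85.3 μS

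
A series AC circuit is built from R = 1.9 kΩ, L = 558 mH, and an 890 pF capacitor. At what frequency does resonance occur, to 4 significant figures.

ω₀ = 1/√(LC) = 1/√(0.558 × 8.9e-10) = 44870 rad/s
f₀ = ω₀/(2π) = 7.142 kHz

7.142 kHz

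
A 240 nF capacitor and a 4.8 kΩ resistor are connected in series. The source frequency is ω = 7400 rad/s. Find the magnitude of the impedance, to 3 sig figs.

X_C = 1/(ωC) = 563 Ω
Z = 4800 − j563 Ω
|Z| = √(4800² + 563²) = 4830 Ω

4830 Ω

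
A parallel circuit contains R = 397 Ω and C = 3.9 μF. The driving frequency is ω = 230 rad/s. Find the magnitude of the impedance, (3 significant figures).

X_C = 1/(ωC) = 1110 Ω
Parallel: admittances add. Y = 1/R + jωC
Y = (0.00252 + j0.000897) S
|Y| = 0.00267 S → |Z| = 1/|Y| = 374 Ω, ∠Z = −∠Y = -19.6°

374 Ω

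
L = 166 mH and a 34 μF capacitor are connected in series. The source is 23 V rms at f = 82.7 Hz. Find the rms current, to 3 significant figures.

776 mA

ω = 2πf = 519.6 rad/s
X_L = ωL = 86.3 Ω
X_C = 1/(ωC) = 56.6 Ω
Net reactance X = X_L − X_C = 29.7 Ω
Z = j29.7 Ω
|Z| = √(0² + 29.7²) = 29.7 Ω
I = V/|Z| = 23/29.7 = 776 mA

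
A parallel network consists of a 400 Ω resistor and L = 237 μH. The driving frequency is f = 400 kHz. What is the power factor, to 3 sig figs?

ω = 2πf = 2.513e+06 rad/s
X_L = ωL = 596 Ω
Parallel: admittances add. Y = 1/R + 1/(jωL)
Y = (0.00250 − j0.00168) S
|Y| = 0.00301 S → |Z| = 1/|Y| = 332 Ω, ∠Z = −∠Y = 33.9°
cos φ = cos(33.9°) = 0.830

0.830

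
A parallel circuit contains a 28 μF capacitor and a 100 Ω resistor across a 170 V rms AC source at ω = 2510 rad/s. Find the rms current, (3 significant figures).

X_C = 1/(ωC) = 14.2 Ω
Parallel: admittances add. Y = 1/R + jωC
Y = (0.0100 + j0.0703) S
|Y| = 0.0710 S → |Z| = 1/|Y| = 14.1 Ω, ∠Z = −∠Y = -81.9°
I = V/|Z| = 170/14.1 = 12.1 A

12.1 A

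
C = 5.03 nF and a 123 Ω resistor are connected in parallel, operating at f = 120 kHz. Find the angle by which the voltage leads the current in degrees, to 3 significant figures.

-25.0°

ω = 2πf = 754000 rad/s
X_C = 1/(ωC) = 264 Ω
Parallel: admittances add. Y = 1/R + jωC
Y = (0.00813 + j0.00379) S
|Y| = 0.00897 S → |Z| = 1/|Y| = 111 Ω, ∠Z = −∠Y = -25.0°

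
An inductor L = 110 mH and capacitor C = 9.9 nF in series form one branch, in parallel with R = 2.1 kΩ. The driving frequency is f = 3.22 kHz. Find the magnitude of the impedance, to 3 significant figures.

ω = 2πf = 20230 rad/s
X_L = ωL = 2230 Ω
X_C = 1/(ωC) = 4990 Ω
Branch 1: Z₁ = R = 2100 Ω
Branch 2 (series LC): Z₂ = j(X_L − X_C) = −j2770 Ω
Parallel: Z = Z₁Z₂/(Z₁+Z₂), |Z| = 1670 Ω, ∠Z = -37.2°

1670 Ω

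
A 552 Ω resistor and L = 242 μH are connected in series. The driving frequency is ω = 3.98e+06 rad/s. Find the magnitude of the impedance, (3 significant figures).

X_L = ωL = 963 Ω
Z = 552 + j963 Ω
|Z| = √(552² + 963²) = 1110 Ω

1110 Ω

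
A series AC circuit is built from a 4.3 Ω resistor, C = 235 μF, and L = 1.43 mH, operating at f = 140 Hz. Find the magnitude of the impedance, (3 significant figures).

5.59 Ω

ω = 2πf = 879.6 rad/s
X_L = ωL = 1.26 Ω
X_C = 1/(ωC) = 4.84 Ω
Net reactance X = X_L − X_C = -3.58 Ω
Z = 4.30 − j3.58 Ω
|Z| = √(4.30² + 3.58²) = 5.59 Ω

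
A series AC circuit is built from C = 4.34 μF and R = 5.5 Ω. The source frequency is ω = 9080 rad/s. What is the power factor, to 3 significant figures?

X_C = 1/(ωC) = 25.4 Ω
Z = 5.50 − j25.4 Ω
|Z| = √(5.50² + 25.4²) = 26.0 Ω
∠Z = arctan(-25.4/5.50) = -77.8°
cos φ = cos(-77.8°) = 0.212

0.212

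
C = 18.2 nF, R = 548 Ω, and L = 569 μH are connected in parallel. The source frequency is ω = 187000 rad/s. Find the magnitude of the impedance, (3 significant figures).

X_L = ωL = 106 Ω
X_C = 1/(ωC) = 294 Ω
Parallel: admittances add. Y = 1/R + 1/(jωL) + jωC
Y = (0.00182 − j0.00599) S
|Y| = 0.00627 S → |Z| = 1/|Y| = 160 Ω, ∠Z = −∠Y = 73.1°

160 Ω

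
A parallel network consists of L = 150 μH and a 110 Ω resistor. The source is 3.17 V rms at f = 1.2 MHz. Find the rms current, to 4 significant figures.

28.95 mA

ω = 2πf = 7.54e+06 rad/s
X_L = ωL = 1131 Ω
Parallel: admittances add. Y = 1/R + 1/(jωL)
Y = (0.009091 − j0.0008842) S
|Y| = 0.009134 S → |Z| = 1/|Y| = 109.5 Ω, ∠Z = −∠Y = 5.555°
I = V/|Z| = 3.17/109.5 = 28.95 mA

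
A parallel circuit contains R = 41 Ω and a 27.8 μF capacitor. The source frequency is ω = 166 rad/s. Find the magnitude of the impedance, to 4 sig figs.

40.29 Ω

X_C = 1/(ωC) = 216.7 Ω
Parallel: admittances add. Y = 1/R + jωC
Y = (0.02439 + j0.004615) S
|Y| = 0.02482 S → |Z| = 1/|Y| = 40.29 Ω, ∠Z = −∠Y = -10.71°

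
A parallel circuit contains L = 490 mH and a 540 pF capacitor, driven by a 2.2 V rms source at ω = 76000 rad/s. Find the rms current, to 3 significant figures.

X_L = ωL = 37200 Ω
X_C = 1/(ωC) = 24400 Ω
Parallel: admittances add. Y = 1/(jωL) + jωC
Y = (0 + j1.42e-05) S
|Y| = 1.42e-05 S → |Z| = 1/|Y| = 70500 Ω, ∠Z = −∠Y = -90.0°
I = V/|Z| = 2.2/70500 = 31.2 μA

31.2 μA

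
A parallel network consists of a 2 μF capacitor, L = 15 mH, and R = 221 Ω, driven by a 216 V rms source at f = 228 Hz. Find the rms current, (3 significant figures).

ω = 2πf = 1433 rad/s
X_L = ωL = 21.5 Ω
X_C = 1/(ωC) = 349 Ω
Parallel: admittances add. Y = 1/R + 1/(jωL) + jωC
Y = (0.00452 − j0.0437) S
|Y| = 0.0439 S → |Z| = 1/|Y| = 22.8 Ω, ∠Z = −∠Y = 84.1°
I = V/|Z| = 216/22.8 = 9.48 A

9.48 A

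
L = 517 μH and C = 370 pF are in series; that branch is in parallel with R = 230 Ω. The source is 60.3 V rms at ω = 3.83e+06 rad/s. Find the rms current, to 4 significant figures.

266.4 mA

X_L = ωL = 1980 Ω
X_C = 1/(ωC) = 705.7 Ω
Branch 1: Z₁ = R = 230.0 Ω
Branch 2 (series LC): Z₂ = j(X_L − X_C) = j1274 Ω
Parallel: Z = Z₁Z₂/(Z₁+Z₂), |Z| = 226.3 Ω, ∠Z = 10.23°
I = V/|Z| = 60.3/226.3 = 266.4 mA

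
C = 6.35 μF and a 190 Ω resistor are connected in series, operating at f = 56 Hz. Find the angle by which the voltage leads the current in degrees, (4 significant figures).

-67.00°

ω = 2πf = 351.9 rad/s
X_C = 1/(ωC) = 447.6 Ω
Z = 190.0 − j447.6 Ω
|Z| = √(190.0² + 447.6²) = 486.2 Ω
∠Z = arctan(-447.6/190.0) = -67.00°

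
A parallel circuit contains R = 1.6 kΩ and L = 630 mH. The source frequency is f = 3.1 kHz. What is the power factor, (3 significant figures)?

0.992

ω = 2πf = 19480 rad/s
X_L = ωL = 12300 Ω
Parallel: admittances add. Y = 1/R + 1/(jωL)
Y = (0.000625 − j8.15e-05) S
|Y| = 0.000630 S → |Z| = 1/|Y| = 1590 Ω, ∠Z = −∠Y = 7.43°
cos φ = cos(7.43°) = 0.992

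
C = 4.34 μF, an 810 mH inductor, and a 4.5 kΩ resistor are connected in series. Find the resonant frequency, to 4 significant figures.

ω₀ = 1/√(LC) = 1/√(0.81 × 4.34e-06) = 533.4 rad/s
f₀ = ω₀/(2π) = 84.89 Hz

84.89 Hz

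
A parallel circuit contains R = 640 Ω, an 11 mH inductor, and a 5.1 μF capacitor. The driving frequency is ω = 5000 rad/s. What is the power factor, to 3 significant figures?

0.209

X_L = ωL = 55.0 Ω
X_C = 1/(ωC) = 39.2 Ω
Parallel: admittances add. Y = 1/R + 1/(jωL) + jωC
Y = (0.00156 + j0.00732) S
|Y| = 0.00748 S → |Z| = 1/|Y| = 134 Ω, ∠Z = −∠Y = -77.9°
cos φ = cos(-77.9°) = 0.209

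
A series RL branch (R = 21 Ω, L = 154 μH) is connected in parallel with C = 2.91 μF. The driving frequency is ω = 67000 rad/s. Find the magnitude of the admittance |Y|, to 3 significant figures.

X_L = ωL = 10.3 Ω
X_C = 1/(ωC) = 5.13 Ω
Branch 1 (R+jX_L): Z₁ = 21.0 + j10.3 Ω, |Z₁| = 23.4 Ω
Branch 2 (−jX_C): Z₂ = −j5.13 Ω
Parallel: Z = Z₁Z₂/(Z₁+Z₂), |Z| = 5.55 Ω, ∠Z = -77.7°
|Y| = 1/|Z| = 180 mS

180 mS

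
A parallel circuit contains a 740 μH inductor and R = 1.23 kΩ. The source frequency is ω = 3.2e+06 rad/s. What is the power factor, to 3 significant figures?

X_L = ωL = 2370 Ω
Parallel: admittances add. Y = 1/R + 1/(jωL)
Y = (0.000813 − j0.000422) S
|Y| = 0.000916 S → |Z| = 1/|Y| = 1090 Ω, ∠Z = −∠Y = 27.4°
cos φ = cos(27.4°) = 0.887

0.887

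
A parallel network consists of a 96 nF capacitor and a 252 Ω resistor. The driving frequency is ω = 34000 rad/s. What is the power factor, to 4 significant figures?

0.7723

X_C = 1/(ωC) = 306.4 Ω
Parallel: admittances add. Y = 1/R + jωC
Y = (0.003968 + j0.003264) S
|Y| = 0.005138 S → |Z| = 1/|Y| = 194.6 Ω, ∠Z = −∠Y = -39.44°
cos φ = cos(-39.44°) = 0.7723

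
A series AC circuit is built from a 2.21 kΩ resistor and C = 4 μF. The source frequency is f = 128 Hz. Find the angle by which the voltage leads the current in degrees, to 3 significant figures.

ω = 2πf = 804.2 rad/s
X_C = 1/(ωC) = 311 Ω
Z = 2210 − j311 Ω
|Z| = √(2210² + 311²) = 2230 Ω
∠Z = arctan(-311/2210) = -8.01°

-8.01°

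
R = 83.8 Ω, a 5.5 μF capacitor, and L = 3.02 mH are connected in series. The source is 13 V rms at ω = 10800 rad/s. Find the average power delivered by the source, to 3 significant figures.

1.95 W

X_L = ωL = 32.6 Ω
X_C = 1/(ωC) = 16.8 Ω
Net reactance X = X_L − X_C = 15.8 Ω
Z = 83.8 + j15.8 Ω
|Z| = √(83.8² + 15.8²) = 85.3 Ω
∠Z = arctan(15.8/83.8) = 10.7°
I = V/|Z| = 152 mA
P = VI cos φ = 13 × 0.152 × cos(10.7°) = 1.95 W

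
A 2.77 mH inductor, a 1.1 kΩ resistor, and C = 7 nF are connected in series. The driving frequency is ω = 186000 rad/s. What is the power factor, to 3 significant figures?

0.975

X_L = ωL = 515 Ω
X_C = 1/(ωC) = 768 Ω
Net reactance X = X_L − X_C = -253 Ω
Z = 1100 − j253 Ω
|Z| = √(1100² + 253²) = 1130 Ω
∠Z = arctan(-253/1100) = -12.9°
cos φ = cos(-12.9°) = 0.975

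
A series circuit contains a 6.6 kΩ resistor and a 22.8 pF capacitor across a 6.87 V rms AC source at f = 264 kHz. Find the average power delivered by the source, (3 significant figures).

419 μW

ω = 2πf = 1.659e+06 rad/s
X_C = 1/(ωC) = 26400 Ω
Z = 6600 − j26400 Ω
|Z| = √(6600² + 26400²) = 27300 Ω
∠Z = arctan(-26400/6600) = -76.0°
I = V/|Z| = 252 μA
P = VI cos φ = 6.87 × 0.000252 × cos(-76.0°) = 419 μW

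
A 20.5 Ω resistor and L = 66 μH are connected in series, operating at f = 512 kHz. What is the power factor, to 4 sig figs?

0.09610

ω = 2πf = 3.217e+06 rad/s
X_L = ωL = 212.3 Ω
Z = 20.50 + j212.3 Ω
|Z| = √(20.50² + 212.3²) = 213.3 Ω
∠Z = arctan(212.3/20.50) = 84.49°
cos φ = cos(84.49°) = 0.09610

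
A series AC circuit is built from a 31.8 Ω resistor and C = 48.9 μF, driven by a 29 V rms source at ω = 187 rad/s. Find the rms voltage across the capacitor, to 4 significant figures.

27.85 V

X_C = 1/(ωC) = 109.4 Ω
Z = 31.80 − j109.4 Ω
|Z| = √(31.80² + 109.4²) = 113.9 Ω
I = V/|Z| = 254.6 mA
V_C = I·|Z_C| = 0.2546 × 109.4 = 27.85 V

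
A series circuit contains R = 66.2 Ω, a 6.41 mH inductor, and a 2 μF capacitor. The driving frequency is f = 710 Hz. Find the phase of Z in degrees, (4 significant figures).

ω = 2πf = 4461 rad/s
X_L = ωL = 28.60 Ω
X_C = 1/(ωC) = 112.1 Ω
Net reactance X = X_L − X_C = -83.49 Ω
Z = 66.20 − j83.49 Ω
|Z| = √(66.20² + 83.49²) = 106.5 Ω
∠Z = arctan(-83.49/66.20) = -51.59°

-51.59°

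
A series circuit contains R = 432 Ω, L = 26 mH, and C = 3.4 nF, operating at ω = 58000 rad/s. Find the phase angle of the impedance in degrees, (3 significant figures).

-83.1°

X_L = ωL = 1510 Ω
X_C = 1/(ωC) = 5070 Ω
Net reactance X = X_L − X_C = -3560 Ω
Z = 432 − j3560 Ω
|Z| = √(432² + 3560²) = 3590 Ω
∠Z = arctan(-3560/432) = -83.1°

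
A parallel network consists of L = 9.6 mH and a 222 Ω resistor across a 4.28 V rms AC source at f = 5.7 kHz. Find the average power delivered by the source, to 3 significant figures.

ω = 2πf = 35810 rad/s
X_L = ωL = 344 Ω
Parallel: admittances add. Y = 1/R + 1/(jωL)
Y = (0.00450 − j0.00291) S
|Y| = 0.00536 S → |Z| = 1/|Y| = 187 Ω, ∠Z = −∠Y = 32.9°
I = V/|Z| = 22.9 mA
P = VI cos φ = 4.28 × 0.0229 × cos(32.9°) = 82.5 mW

82.5 mW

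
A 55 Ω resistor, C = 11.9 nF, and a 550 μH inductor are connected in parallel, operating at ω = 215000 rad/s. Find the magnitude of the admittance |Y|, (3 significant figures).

X_L = ωL = 118 Ω
X_C = 1/(ωC) = 391 Ω
Parallel: admittances add. Y = 1/R + 1/(jωL) + jωC
Y = (0.0182 − j0.00590) S
|Y| = 0.0191 S → |Z| = 1/|Y| = 52.3 Ω, ∠Z = −∠Y = 18.0°

19.1 mS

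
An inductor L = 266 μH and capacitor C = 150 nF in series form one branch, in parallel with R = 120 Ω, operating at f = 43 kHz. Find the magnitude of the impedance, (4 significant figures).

ω = 2πf = 270200 rad/s
X_L = ωL = 71.87 Ω
X_C = 1/(ωC) = 24.68 Ω
Branch 1: Z₁ = R = 120.0 Ω
Branch 2 (series LC): Z₂ = j(X_L − X_C) = j47.19 Ω
Parallel: Z = Z₁Z₂/(Z₁+Z₂), |Z| = 43.92 Ω, ∠Z = 68.53°

43.92 Ω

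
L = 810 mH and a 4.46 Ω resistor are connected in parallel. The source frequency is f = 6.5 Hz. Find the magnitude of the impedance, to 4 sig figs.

4.420 Ω

ω = 2πf = 40.84 rad/s
X_L = ωL = 33.08 Ω
Parallel: admittances add. Y = 1/R + 1/(jωL)
Y = (0.2242 − j0.03023) S
|Y| = 0.2262 S → |Z| = 1/|Y| = 4.420 Ω, ∠Z = −∠Y = 7.678°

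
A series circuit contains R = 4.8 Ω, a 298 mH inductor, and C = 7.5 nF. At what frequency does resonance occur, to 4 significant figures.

ω₀ = 1/√(LC) = 1/√(0.298 × 7.5e-09) = 21150 rad/s
f₀ = ω₀/(2π) = 3.367 kHz

3.367 kHz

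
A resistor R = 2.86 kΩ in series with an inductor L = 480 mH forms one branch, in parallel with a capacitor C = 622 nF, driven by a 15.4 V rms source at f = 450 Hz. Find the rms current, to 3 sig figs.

ω = 2πf = 2827 rad/s
X_L = ωL = 1360 Ω
X_C = 1/(ωC) = 569 Ω
Branch 1 (R+jX_L): Z₁ = 2860 + j1360 Ω, |Z₁| = 3170 Ω
Branch 2 (−jX_C): Z₂ = −j569 Ω
Parallel: Z = Z₁Z₂/(Z₁+Z₂), |Z| = 607 Ω, ∠Z = -80.0°
I = V/|Z| = 15.4/607 = 25.4 mA

25.4 mA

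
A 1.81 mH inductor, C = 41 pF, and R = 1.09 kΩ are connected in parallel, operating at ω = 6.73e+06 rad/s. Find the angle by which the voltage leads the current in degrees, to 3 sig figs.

-11.9°

X_L = ωL = 12200 Ω
X_C = 1/(ωC) = 3620 Ω
Parallel: admittances add. Y = 1/R + 1/(jωL) + jωC
Y = (0.000917 + j0.000194) S
|Y| = 0.000938 S → |Z| = 1/|Y| = 1070 Ω, ∠Z = −∠Y = -11.9°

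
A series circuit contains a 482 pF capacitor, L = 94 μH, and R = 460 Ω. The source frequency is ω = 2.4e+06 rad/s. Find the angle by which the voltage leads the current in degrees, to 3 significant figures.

-54.2°

X_L = ωL = 226 Ω
X_C = 1/(ωC) = 864 Ω
Net reactance X = X_L − X_C = -639 Ω
Z = 460 − j639 Ω
|Z| = √(460² + 639²) = 787 Ω
∠Z = arctan(-639/460) = -54.2°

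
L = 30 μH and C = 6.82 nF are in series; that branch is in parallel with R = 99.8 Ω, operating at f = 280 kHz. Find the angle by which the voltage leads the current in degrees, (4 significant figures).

ω = 2πf = 1.759e+06 rad/s
X_L = ωL = 52.78 Ω
X_C = 1/(ωC) = 83.34 Ω
Branch 1: Z₁ = R = 99.80 Ω
Branch 2 (series LC): Z₂ = j(X_L − X_C) = −j30.57 Ω
Parallel: Z = Z₁Z₂/(Z₁+Z₂), |Z| = 29.23 Ω, ∠Z = -72.97°

-72.97°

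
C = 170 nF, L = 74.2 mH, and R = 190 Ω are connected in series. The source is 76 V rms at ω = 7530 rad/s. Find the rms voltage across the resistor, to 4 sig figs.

X_L = ωL = 558.7 Ω
X_C = 1/(ωC) = 781.2 Ω
Net reactance X = X_L − X_C = -222.5 Ω
Z = 190.0 − j222.5 Ω
|Z| = √(190.0² + 222.5²) = 292.6 Ω
I = V/|Z| = 259.8 mA
V_R = I·|Z_R| = 0.2598 × 190.0 = 49.36 V

49.36 V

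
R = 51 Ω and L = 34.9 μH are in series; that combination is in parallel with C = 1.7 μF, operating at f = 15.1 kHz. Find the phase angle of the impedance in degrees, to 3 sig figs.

-83.0°

ω = 2πf = 94880 rad/s
X_L = ωL = 3.31 Ω
X_C = 1/(ωC) = 6.20 Ω
Branch 1 (R+jX_L): Z₁ = 51.0 + j3.31 Ω, |Z₁| = 51.1 Ω
Branch 2 (−jX_C): Z₂ = −j6.20 Ω
Parallel: Z = Z₁Z₂/(Z₁+Z₂), |Z| = 6.20 Ω, ∠Z = -83.0°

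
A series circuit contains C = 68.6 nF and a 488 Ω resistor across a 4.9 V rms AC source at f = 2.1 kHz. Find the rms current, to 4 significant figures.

ω = 2πf = 13190 rad/s
X_C = 1/(ωC) = 1105 Ω
Z = 488.0 − j1105 Ω
|Z| = √(488.0² + 1105²) = 1208 Ω
I = V/|Z| = 4.9/1208 = 4.057 mA

4.057 mA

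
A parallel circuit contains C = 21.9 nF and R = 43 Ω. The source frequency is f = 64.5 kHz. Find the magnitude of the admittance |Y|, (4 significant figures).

ω = 2πf = 405300 rad/s
X_C = 1/(ωC) = 112.7 Ω
Parallel: admittances add. Y = 1/R + jωC
Y = (0.02326 + j0.008875) S
|Y| = 0.02489 S → |Z| = 1/|Y| = 40.17 Ω, ∠Z = −∠Y = -20.89°

24.89 mS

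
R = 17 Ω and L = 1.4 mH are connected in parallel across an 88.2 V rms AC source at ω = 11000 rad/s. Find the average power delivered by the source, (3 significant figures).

X_L = ωL = 15.4 Ω
Parallel: admittances add. Y = 1/R + 1/(jωL)
Y = (0.0588 − j0.0649) S
|Y| = 0.0876 S → |Z| = 1/|Y| = 11.4 Ω, ∠Z = −∠Y = 47.8°
I = V/|Z| = 7.73 A
P = VI cos φ = 88.2 × 7.73 × cos(47.8°) = 458 W

458 W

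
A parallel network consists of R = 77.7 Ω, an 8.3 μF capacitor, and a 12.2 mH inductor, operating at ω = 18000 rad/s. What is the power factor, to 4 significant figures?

X_L = ωL = 219.6 Ω
X_C = 1/(ωC) = 6.693 Ω
Parallel: admittances add. Y = 1/R + 1/(jωL) + jωC
Y = (0.01287 + j0.1448) S
|Y| = 0.1454 S → |Z| = 1/|Y| = 6.877 Ω, ∠Z = −∠Y = -84.92°
cos φ = cos(-84.92°) = 0.08850

0.08850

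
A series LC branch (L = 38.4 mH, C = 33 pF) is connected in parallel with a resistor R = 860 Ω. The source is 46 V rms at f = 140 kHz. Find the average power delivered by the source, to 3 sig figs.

2.46 W

ω = 2πf = 879600 rad/s
X_L = ωL = 33800 Ω
X_C = 1/(ωC) = 34400 Ω
Branch 1: Z₁ = R = 860 Ω
Branch 2 (series LC): Z₂ = j(X_L − X_C) = −j671 Ω
Parallel: Z = Z₁Z₂/(Z₁+Z₂), |Z| = 529 Ω, ∠Z = -52.0°
I = V/|Z| = 87.0 mA
P = VI cos φ = 46 × 0.0870 × cos(-52.0°) = 2.46 W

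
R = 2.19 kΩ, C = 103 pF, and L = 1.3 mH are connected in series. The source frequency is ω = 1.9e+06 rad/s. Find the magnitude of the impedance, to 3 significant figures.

3430 Ω

X_L = ωL = 2470 Ω
X_C = 1/(ωC) = 5110 Ω
Net reactance X = X_L − X_C = -2640 Ω
Z = 2190 − j2640 Ω
|Z| = √(2190² + 2640²) = 3430 Ω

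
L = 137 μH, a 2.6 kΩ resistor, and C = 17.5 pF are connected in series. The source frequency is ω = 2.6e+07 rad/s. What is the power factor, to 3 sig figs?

0.886

X_L = ωL = 3560 Ω
X_C = 1/(ωC) = 2200 Ω
Net reactance X = X_L − X_C = 1360 Ω
Z = 2600 + j1360 Ω
|Z| = √(2600² + 1360²) = 2940 Ω
∠Z = arctan(1360/2600) = 27.7°
cos φ = cos(27.7°) = 0.886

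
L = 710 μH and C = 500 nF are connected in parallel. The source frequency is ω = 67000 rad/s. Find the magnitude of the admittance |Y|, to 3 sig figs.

12.5 mS

X_L = ωL = 47.6 Ω
X_C = 1/(ωC) = 29.9 Ω
Parallel: admittances add. Y = 1/(jωL) + jωC
Y = (0 + j0.0125) S
|Y| = 0.0125 S → |Z| = 1/|Y| = 80.1 Ω, ∠Z = −∠Y = -90.0°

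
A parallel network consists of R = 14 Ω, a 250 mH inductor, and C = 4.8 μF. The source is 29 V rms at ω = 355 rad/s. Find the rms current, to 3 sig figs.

2.09 A

X_L = ωL = 88.8 Ω
X_C = 1/(ωC) = 587 Ω
Parallel: admittances add. Y = 1/R + 1/(jωL) + jωC
Y = (0.0714 − j0.00956) S
|Y| = 0.0721 S → |Z| = 1/|Y| = 13.9 Ω, ∠Z = −∠Y = 7.63°
I = V/|Z| = 29/13.9 = 2.09 A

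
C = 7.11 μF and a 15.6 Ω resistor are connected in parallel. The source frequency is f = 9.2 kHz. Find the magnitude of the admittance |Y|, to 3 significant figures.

ω = 2πf = 57810 rad/s
X_C = 1/(ωC) = 2.43 Ω
Parallel: admittances add. Y = 1/R + jωC
Y = (0.0641 + j0.411) S
|Y| = 0.416 S → |Z| = 1/|Y| = 2.40 Ω, ∠Z = −∠Y = -81.1°

416 mS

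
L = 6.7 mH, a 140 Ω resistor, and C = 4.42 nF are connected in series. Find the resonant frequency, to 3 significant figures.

29.2 kHz

ω₀ = 1/√(LC) = 1/√(0.0067 × 4.42e-09) = 183800 rad/s
f₀ = ω₀/(2π) = 29.2 kHz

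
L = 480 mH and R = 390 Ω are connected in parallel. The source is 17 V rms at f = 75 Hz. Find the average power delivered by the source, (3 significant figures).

ω = 2πf = 471.2 rad/s
X_L = ωL = 226 Ω
Parallel: admittances add. Y = 1/R + 1/(jωL)
Y = (0.00256 − j0.00442) S
|Y| = 0.00511 S → |Z| = 1/|Y| = 196 Ω, ∠Z = −∠Y = 59.9°
I = V/|Z| = 86.9 mA
P = VI cos φ = 17 × 0.0869 × cos(59.9°) = 741 mW

741 mW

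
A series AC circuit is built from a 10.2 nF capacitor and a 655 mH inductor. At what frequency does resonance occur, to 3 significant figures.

ω₀ = 1/√(LC) = 1/√(0.655 × 1.02e-08) = 12230 rad/s
f₀ = ω₀/(2π) = 1.95 kHz

1.95 kHz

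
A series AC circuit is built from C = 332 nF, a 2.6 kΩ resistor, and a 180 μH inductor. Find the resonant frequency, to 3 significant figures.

ω₀ = 1/√(LC) = 1/√(0.00018 × 3.32e-07) = 129400 rad/s
f₀ = ω₀/(2π) = 20.6 kHz

20.6 kHz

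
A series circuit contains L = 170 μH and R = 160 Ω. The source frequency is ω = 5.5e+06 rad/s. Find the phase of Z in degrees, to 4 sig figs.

X_L = ωL = 935.0 Ω
Z = 160.0 + j935.0 Ω
|Z| = √(160.0² + 935.0²) = 948.6 Ω
∠Z = arctan(935.0/160.0) = 80.29°

80.29°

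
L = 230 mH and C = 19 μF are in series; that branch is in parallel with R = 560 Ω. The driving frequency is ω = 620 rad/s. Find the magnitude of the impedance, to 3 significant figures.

X_L = ωL = 143 Ω
X_C = 1/(ωC) = 84.9 Ω
Branch 1: Z₁ = R = 560 Ω
Branch 2 (series LC): Z₂ = j(X_L − X_C) = j57.7 Ω
Parallel: Z = Z₁Z₂/(Z₁+Z₂), |Z| = 57.4 Ω, ∠Z = 84.1°

57.4 Ω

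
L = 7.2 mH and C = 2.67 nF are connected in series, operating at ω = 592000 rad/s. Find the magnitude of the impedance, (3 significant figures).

3630 Ω

X_L = ωL = 4260 Ω
X_C = 1/(ωC) = 633 Ω
Net reactance X = X_L − X_C = 3630 Ω
Z = j3630 Ω
|Z| = √(0² + 3630²) = 3630 Ω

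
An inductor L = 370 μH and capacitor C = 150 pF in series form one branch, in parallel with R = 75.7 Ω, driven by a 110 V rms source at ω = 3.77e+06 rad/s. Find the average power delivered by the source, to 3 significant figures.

X_L = ωL = 1390 Ω
X_C = 1/(ωC) = 1770 Ω
Branch 1: Z₁ = R = 75.7 Ω
Branch 2 (series LC): Z₂ = j(X_L − X_C) = −j373 Ω
Parallel: Z = Z₁Z₂/(Z₁+Z₂), |Z| = 74.2 Ω, ∠Z = -11.5°
I = V/|Z| = 1.48 A
P = VI cos φ = 110 × 1.48 × cos(-11.5°) = 160 W

160 W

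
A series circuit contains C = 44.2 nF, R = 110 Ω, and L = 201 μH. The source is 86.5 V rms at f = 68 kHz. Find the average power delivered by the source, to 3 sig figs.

ω = 2πf = 427300 rad/s
X_L = ωL = 85.9 Ω
X_C = 1/(ωC) = 53.0 Ω
Net reactance X = X_L − X_C = 32.9 Ω
Z = 110 + j32.9 Ω
|Z| = √(110² + 32.9²) = 115 Ω
∠Z = arctan(32.9/110) = 16.7°
I = V/|Z| = 753 mA
P = VI cos φ = 86.5 × 0.753 × cos(16.7°) = 62.4 W

62.4 W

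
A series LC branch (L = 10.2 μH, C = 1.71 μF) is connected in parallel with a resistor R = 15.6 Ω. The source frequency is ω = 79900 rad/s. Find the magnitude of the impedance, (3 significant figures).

X_L = ωL = 0.815 Ω
X_C = 1/(ωC) = 7.32 Ω
Branch 1: Z₁ = R = 15.6 Ω
Branch 2 (series LC): Z₂ = j(X_L − X_C) = −j6.50 Ω
Parallel: Z = Z₁Z₂/(Z₁+Z₂), |Z| = 6.00 Ω, ∠Z = -67.4°

6.00 Ω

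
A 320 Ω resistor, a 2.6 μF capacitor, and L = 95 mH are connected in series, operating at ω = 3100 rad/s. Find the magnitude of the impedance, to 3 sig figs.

363 Ω

X_L = ωL = 294 Ω
X_C = 1/(ωC) = 124 Ω
Net reactance X = X_L − X_C = 170 Ω
Z = 320 + j170 Ω
|Z| = √(320² + 170²) = 363 Ω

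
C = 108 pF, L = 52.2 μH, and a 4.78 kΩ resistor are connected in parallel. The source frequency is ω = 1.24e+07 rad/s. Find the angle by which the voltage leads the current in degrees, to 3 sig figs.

X_L = ωL = 647 Ω
X_C = 1/(ωC) = 747 Ω
Parallel: admittances add. Y = 1/R + 1/(jωL) + jωC
Y = (0.000209 − j0.000206) S
|Y| = 0.000293 S → |Z| = 1/|Y| = 3410 Ω, ∠Z = −∠Y = 44.5°

44.5°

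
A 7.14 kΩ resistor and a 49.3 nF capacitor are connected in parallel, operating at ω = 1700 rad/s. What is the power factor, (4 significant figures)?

X_C = 1/(ωC) = 11930 Ω
Parallel: admittances add. Y = 1/R + jωC
Y = (0.0001401 + j8.381e-05) S
|Y| = 0.0001632 S → |Z| = 1/|Y| = 6127 Ω, ∠Z = −∠Y = -30.90°
cos φ = cos(-30.90°) = 0.8581

0.8581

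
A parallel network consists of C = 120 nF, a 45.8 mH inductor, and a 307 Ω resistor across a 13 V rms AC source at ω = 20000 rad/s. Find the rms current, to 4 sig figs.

45.63 mA

X_L = ωL = 916.0 Ω
X_C = 1/(ωC) = 416.7 Ω
Parallel: admittances add. Y = 1/R + 1/(jωL) + jωC
Y = (0.003257 + j0.001308) S
|Y| = 0.003510 S → |Z| = 1/|Y| = 284.9 Ω, ∠Z = −∠Y = -21.88°
I = V/|Z| = 13/284.9 = 45.63 mA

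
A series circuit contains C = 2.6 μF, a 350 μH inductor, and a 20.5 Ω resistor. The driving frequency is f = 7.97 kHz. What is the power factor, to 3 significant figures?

ω = 2πf = 50080 rad/s
X_L = ωL = 17.5 Ω
X_C = 1/(ωC) = 7.68 Ω
Net reactance X = X_L − X_C = 9.85 Ω
Z = 20.5 + j9.85 Ω
|Z| = √(20.5² + 9.85²) = 22.7 Ω
∠Z = arctan(9.85/20.5) = 25.7°
cos φ = cos(25.7°) = 0.901

0.901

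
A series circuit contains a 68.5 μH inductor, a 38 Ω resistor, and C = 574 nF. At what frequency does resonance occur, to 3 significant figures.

ω₀ = 1/√(LC) = 1/√(6.85e-05 × 5.74e-07) = 159500 rad/s
f₀ = ω₀/(2π) = 25.4 kHz

25.4 kHz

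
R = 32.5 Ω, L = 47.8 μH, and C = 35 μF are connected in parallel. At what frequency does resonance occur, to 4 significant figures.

ω₀ = 1/√(LC) = 1/√(4.78e-05 × 3.5e-05) = 24450 rad/s
f₀ = ω₀/(2π) = 3.891 kHz

3.891 kHz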